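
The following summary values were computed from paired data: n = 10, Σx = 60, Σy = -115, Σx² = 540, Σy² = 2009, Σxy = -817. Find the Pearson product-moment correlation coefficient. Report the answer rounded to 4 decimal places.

S_xy = nΣxy − ΣxΣy = 10·(-817) − 60·(-115) = -8170 − (-6900) = -1270
S_xx = nΣx² − (Σx)² = 10·540 − 60² = 5400 − 3600 = 1800
S_yy = nΣy² − (Σy)² = 10·2009 − (-115)² = 20090 − 13225 = 6865
r = S_xy / √(S_xx·S_yy) = -1270 / √(1800·6865) = -1270 / √12357000 = -1270 / 3515.2525 = -0.3613

-0.3613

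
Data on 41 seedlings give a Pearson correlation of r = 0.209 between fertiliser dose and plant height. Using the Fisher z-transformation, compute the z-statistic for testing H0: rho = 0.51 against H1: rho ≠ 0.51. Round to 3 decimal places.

Fisher z: atanh(0.209) = 0.212125, atanh(0.51) = 0.562730
z = (z_r − z_0)·√(n−3) = (0.212125 − 0.562730)·√38 = -0.350605 · 6.164414 = -2.161

-2.161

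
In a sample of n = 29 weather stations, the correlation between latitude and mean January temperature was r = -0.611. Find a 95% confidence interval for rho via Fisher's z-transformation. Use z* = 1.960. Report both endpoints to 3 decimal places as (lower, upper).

Fisher z: z_r = atanh(r) = ½·ln((1+(-0.611))/(1−(-0.611))) = -0.710516
SE(z) = 1/√(n−3) = 1/√26 = 0.196116
95% ⇒ z* = 1.960; margin = 1.960·0.196116 = 0.384387
CI on z-scale: (-1.094903, -0.326129)
Back-transform: tanh(-1.094903) = -0.798661, tanh(-0.326129) = -0.315038

(-0.799, -0.315)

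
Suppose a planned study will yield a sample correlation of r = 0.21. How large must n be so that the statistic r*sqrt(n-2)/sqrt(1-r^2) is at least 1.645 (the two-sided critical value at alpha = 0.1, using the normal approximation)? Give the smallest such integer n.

Need r·√(n−2)/√(1−r²) ≥ 1.645
√(n−2) ≥ 1.645·√(1−0.0441) / 0.21 = 1.645·0.977701 / 0.21 = 7.6587
n−2 ≥ 58.6557  ⇒  n ≥ 60.6557
Smallest integer n = 61

61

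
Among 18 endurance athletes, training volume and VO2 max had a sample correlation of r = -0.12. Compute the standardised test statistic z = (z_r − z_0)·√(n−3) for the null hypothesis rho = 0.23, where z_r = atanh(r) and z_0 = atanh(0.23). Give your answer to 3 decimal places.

-1.374

z_r = atanh(-0.12) = -0.120581,  z_0 = atanh(0.23) = 0.234189
SE = 1/√(n−3) = 1/√15 = 0.258199
z = (z_r − z_0)/SE = (-0.120581 − 0.234189) / 0.258199 = -0.354770 / 0.258199 = -1.374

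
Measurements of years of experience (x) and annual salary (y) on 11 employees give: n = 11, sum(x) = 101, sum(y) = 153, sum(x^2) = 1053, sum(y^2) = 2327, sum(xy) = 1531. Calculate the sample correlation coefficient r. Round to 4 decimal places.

0.7982

S_xy = nΣxy − ΣxΣy = 11·1531 − 101·153 = 16841 − 15453 = 1388
S_xx = nΣx² − (Σx)² = 11·1053 − 101² = 11583 − 10201 = 1382
S_yy = nΣy² − (Σy)² = 11·2327 − 153² = 25597 − 23409 = 2188
r = S_xy / √(S_xx·S_yy) = 1388 / √(1382·2188) = 1388 / √3023816 = 1388 / 1738.9123 = 0.7982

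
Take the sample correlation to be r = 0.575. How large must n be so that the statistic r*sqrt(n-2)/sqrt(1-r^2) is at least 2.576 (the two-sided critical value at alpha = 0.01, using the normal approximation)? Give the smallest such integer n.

16

Need r·√(n−2)/√(1−r²) ≥ 2.576
√(n−2) ≥ 2.576·√(1−0.330625) / 0.575 = 2.576·0.818153 / 0.575 = 3.6653
n−2 ≥ 13.4344  ⇒  n ≥ 15.4344
Smallest integer n = 16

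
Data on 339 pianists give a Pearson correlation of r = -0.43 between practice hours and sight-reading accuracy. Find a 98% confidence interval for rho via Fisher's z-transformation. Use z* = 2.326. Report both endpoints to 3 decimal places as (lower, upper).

(-0.528, -0.321)

Fisher z: z_r = atanh(r) = ½·ln((1+(-0.43))/(1−(-0.43))) = -0.459897
SE(z) = 1/√(n−3) = 1/√336 = 0.054554
98% ⇒ z* = 2.326; margin = 2.326·0.054554 = 0.126893
CI on z-scale: (-0.586790, -0.333004)
Back-transform: tanh(-0.586790) = -0.527583, tanh(-0.333004) = -0.321217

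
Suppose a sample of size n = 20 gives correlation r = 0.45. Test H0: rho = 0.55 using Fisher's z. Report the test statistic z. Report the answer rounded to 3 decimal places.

Fisher z: atanh(0.45) = 0.484700, atanh(0.55) = 0.618381
z = (z_r − z_0)·√(n−3) = (0.484700 − 0.618381)·√17 = -0.133681 · 4.123106 = -0.551

-0.551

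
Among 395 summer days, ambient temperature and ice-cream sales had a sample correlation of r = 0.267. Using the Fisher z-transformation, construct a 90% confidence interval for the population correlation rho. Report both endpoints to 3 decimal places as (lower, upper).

Fisher z: z_r = atanh(r) = ½·ln((1+0.267)/(1−0.267)) = 0.273631
SE(z) = 1/√(n−3) = 1/√392 = 0.050508
90% ⇒ z* = 1.645; margin = 1.645·0.050508 = 0.083086
CI on z-scale: (0.190545, 0.356717)
Back-transform: tanh(0.190545) = 0.188272, tanh(0.356717) = 0.342319

(0.188, 0.342)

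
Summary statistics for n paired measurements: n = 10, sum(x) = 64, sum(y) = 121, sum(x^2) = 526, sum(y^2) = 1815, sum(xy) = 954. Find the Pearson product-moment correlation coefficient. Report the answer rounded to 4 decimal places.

S_xy = nΣxy − ΣxΣy = 10·954 − 64·121 = 9540 − 7744 = 1796
S_xx = nΣx² − (Σx)² = 10·526 − 64² = 5260 − 4096 = 1164
S_yy = nΣy² − (Σy)² = 10·1815 − 121² = 18150 − 14641 = 3509
r = S_xy / √(S_xx·S_yy) = 1796 / √(1164·3509) = 1796 / √4084476 = 1796 / 2021.0087 = 0.8887

0.8887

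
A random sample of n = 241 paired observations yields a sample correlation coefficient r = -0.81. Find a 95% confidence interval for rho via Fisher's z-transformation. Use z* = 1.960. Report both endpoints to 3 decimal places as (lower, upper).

(-0.849, -0.762)

z_r = atanh(-0.81) = -1.127029;  SE = 1/√(n−3) = 1/√238 = 0.064820
z-limits: -1.127029 ± 1.960·0.064820 = -1.127029 ± 0.127047 = [-1.254076, -0.999982]
ρ-limits: (tanh -1.254076, tanh -0.999982) = (-0.849, -0.762)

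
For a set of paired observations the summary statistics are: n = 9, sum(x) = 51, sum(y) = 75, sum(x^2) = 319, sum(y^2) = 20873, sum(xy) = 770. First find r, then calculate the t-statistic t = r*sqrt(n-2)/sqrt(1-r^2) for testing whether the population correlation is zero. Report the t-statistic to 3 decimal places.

1.306

Numerator: nΣxy − (Σx)(Σy) = 9·770 − (51)(75) = 3105
Denominator: √[(nΣx²−(Σx)²)(nΣy²−(Σy)²)]
  nΣx²−(Σx)² = 9·319 − 2601 = 270;  nΣy²−(Σy)² = 9·20873 − 5625 = 182232
  √(270·182232) = √49202640 = 7014.4594
r = 3105 / 7014.4594 = 0.4427
t = r·√(n−2)/√(1−r²) = 0.4427·√7 / √(1−0.195983) = 1.171274 / 0.896670 = 1.306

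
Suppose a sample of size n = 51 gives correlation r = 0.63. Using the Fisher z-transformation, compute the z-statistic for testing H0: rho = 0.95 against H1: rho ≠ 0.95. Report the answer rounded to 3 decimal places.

Fisher z: atanh(0.63) = 0.741416, atanh(0.95) = 1.831781
z = (z_r − z_0)·√(n−3) = (0.741416 − 1.831781)·√48 = -1.090365 · 6.928203 = -7.554

-7.554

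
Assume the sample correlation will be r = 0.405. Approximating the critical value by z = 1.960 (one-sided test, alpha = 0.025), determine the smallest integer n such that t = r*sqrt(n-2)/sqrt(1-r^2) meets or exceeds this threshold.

22

Need r·√(n−2)/√(1−r²) ≥ 1.960
√(n−2) ≥ 1.960·√(1−0.164025) / 0.405 = 1.960·0.914317 / 0.405 = 4.4248
n−2 ≥ 19.5789  ⇒  n ≥ 21.5789
Smallest integer n = 22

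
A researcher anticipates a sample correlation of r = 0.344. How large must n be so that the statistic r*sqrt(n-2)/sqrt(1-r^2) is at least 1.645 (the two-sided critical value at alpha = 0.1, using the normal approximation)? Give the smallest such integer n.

Need r·√(n−2)/√(1−r²) ≥ 1.645
√(n−2) ≥ 1.645·√(1−0.118336) / 0.344 = 1.645·0.938970 / 0.344 = 4.4901
n−2 ≥ 20.1610  ⇒  n ≥ 22.1610
Smallest integer n = 23

23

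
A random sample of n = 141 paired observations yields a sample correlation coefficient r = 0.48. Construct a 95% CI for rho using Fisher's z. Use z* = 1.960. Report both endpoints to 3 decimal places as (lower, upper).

Fisher z: z_r = atanh(r) = ½·ln((1+0.48)/(1−0.48)) = 0.522984
SE(z) = 1/√(n−3) = 1/√138 = 0.085126
95% ⇒ z* = 1.960; margin = 1.960·0.085126 = 0.166847
CI on z-scale: (0.356137, 0.689831)
Back-transform: tanh(0.356137) = 0.341807, tanh(0.689831) = 0.597873

(0.342, 0.598)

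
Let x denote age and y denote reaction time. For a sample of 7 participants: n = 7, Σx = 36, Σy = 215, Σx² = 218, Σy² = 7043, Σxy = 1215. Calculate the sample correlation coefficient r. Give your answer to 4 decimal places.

0.9095

S_xy = nΣxy − ΣxΣy = 7·1215 − 36·215 = 8505 − 7740 = 765
S_xx = nΣx² − (Σx)² = 7·218 − 36² = 1526 − 1296 = 230
S_yy = nΣy² − (Σy)² = 7·7043 − 215² = 49301 − 46225 = 3076
r = S_xy / √(S_xx·S_yy) = 765 / √(230·3076) = 765 / √707480 = 765 / 841.1183 = 0.9095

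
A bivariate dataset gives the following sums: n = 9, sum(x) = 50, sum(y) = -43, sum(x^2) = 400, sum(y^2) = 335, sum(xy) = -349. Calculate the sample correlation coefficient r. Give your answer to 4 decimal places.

-0.8750

S_xy = nΣxy − ΣxΣy = 9·(-349) − 50·(-43) = -3141 − (-2150) = -991
S_xx = nΣx² − (Σx)² = 9·400 − 50² = 3600 − 2500 = 1100
S_yy = nΣy² − (Σy)² = 9·335 − (-43)² = 3015 − 1849 = 1166
r = S_xy / √(S_xx·S_yy) = -991 / √(1100·1166) = -991 / √1282600 = -991 / 1132.5193 = -0.8750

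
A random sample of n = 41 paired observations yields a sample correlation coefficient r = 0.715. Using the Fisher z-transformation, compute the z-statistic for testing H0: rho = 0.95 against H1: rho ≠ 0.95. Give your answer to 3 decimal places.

z_r = atanh(0.715) = 0.897340,  z_0 = atanh(0.95) = 1.831781
SE = 1/√(n−3) = 1/√38 = 0.162221
z = (z_r − z_0)/SE = (0.897340 − 1.831781) / 0.162221 = -0.934441 / 0.162221 = -5.760

-5.760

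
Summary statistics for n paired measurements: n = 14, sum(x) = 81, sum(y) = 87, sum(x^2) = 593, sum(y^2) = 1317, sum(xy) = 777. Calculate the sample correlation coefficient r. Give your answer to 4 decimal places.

0.8807

S_xy = nΣxy − ΣxΣy = 14·777 − 81·87 = 10878 − 7047 = 3831
S_xx = nΣx² − (Σx)² = 14·593 − 81² = 8302 − 6561 = 1741
S_yy = nΣy² − (Σy)² = 14·1317 − 87² = 18438 − 7569 = 10869
r = S_xy / √(S_xx·S_yy) = 3831 / √(1741·10869) = 3831 / √18922929 = 3831 / 4350.0493 = 0.8807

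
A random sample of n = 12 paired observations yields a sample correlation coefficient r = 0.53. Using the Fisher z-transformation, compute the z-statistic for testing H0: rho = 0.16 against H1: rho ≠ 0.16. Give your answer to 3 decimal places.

z_r = atanh(0.53) = 0.590145,  z_0 = atanh(0.16) = 0.161387
SE = 1/√(n−3) = 1/√9 = 0.333333
z = (z_r − z_0)/SE = (0.590145 − 0.161387) / 0.333333 = 0.428758 / 0.333333 = 1.286

1.286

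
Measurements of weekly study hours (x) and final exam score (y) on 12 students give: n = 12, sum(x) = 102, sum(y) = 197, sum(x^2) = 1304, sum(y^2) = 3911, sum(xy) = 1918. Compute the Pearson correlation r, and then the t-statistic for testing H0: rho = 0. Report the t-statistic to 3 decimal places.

1.583

Numerator: nΣxy − (Σx)(Σy) = 12·1918 − (102)(197) = 2922
Denominator: √[(nΣx²−(Σx)²)(nΣy²−(Σy)²)]
  nΣx²−(Σx)² = 12·1304 − 10404 = 5244;  nΣy²−(Σy)² = 12·3911 − 38809 = 8123
  √(5244·8123) = √42597012 = 6526.6386
r = 2922 / 6526.6386 = 0.4477
t = r·√(n−2)/√(1−r²) = 0.4477·√10 / √(1−0.200435) = 1.415752 / 0.894184 = 1.583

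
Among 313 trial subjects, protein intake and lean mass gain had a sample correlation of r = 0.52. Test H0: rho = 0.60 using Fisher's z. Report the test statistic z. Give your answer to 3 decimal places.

z_r = atanh(0.52) = 0.576340,  z_0 = atanh(0.60) = 0.693147
SE = 1/√(n−3) = 1/√310 = 0.056796
z = (z_r − z_0)/SE = (0.576340 − 0.693147) / 0.056796 = -0.116807 / 0.056796 = -2.057

-2.057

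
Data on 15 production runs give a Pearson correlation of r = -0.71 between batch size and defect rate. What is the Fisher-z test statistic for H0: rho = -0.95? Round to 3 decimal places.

z_r = atanh(-0.71) = -0.887184,  z_0 = atanh(-0.95) = -1.831781
SE = 1/√(n−3) = 1/√12 = 0.288675
z = (z_r − z_0)/SE = (-0.887184 − (-1.831781)) / 0.288675 = 0.944597 / 0.288675 = 3.272

3.272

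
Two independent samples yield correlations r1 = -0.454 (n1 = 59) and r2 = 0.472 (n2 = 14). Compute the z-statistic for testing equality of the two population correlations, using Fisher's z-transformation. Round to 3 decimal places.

-3.039

z1 = atanh(-0.454) = -0.489727,  z2 = atanh(0.472) = 0.512641
SE = √(1/(n1−3) + 1/(n2−3)) = √(1/56 + 1/11) = √(0.0178571 + 0.0909091) = √0.1087662 = 0.329797
z = (z1 − z2)/SE = (-0.489727 − 0.512641) / 0.329797 = -1.002368 / 0.329797 = -3.039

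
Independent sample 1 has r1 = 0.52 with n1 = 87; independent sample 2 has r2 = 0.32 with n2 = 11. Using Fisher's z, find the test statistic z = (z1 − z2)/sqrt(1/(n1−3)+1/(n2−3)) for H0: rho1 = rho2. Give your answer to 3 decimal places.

z1 = atanh(0.52) = 0.576340,  z2 = atanh(0.32) = 0.331647
SE = √(1/(n1−3) + 1/(n2−3)) = √(1/84 + 1/8) = √(0.0119048 + 0.1250000) = √0.1369048 = 0.370006
z = (z1 − z2)/SE = (0.576340 − 0.331647) / 0.370006 = 0.244693 / 0.370006 = 0.661

0.661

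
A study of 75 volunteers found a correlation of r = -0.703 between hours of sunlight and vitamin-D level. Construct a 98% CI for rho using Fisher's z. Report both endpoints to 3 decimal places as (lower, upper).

(-0.817, -0.536)

z_r = atanh(-0.703) = -0.873207;  SE = 1/√(n−3) = 1/√72 = 0.117851
z-limits: -0.873207 ± 2.326·0.117851 = -0.873207 ± 0.274121 = [-1.147328, -0.599086]
ρ-limits: (tanh -1.147328, tanh -0.599086) = (-0.817, -0.536)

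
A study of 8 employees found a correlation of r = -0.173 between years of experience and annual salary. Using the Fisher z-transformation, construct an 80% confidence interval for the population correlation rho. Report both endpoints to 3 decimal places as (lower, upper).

(-0.634, 0.379)

z_r = atanh(-0.173) = -0.174758;  SE = 1/√(n−3) = 1/√5 = 0.447214
z-limits: -0.174758 ± 1.282·0.447214 = -0.174758 ± 0.573328 = [-0.748086, 0.398570]
ρ-limits: (tanh -0.748086, tanh 0.398570) = (-0.634, 0.379)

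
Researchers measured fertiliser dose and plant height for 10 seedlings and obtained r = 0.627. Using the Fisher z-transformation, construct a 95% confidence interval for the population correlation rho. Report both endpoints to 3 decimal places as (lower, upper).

(-0.004, 0.901)

Fisher z: z_r = atanh(r) = ½·ln((1+0.627)/(1−0.627)) = 0.736457
SE(z) = 1/√(n−3) = 1/√7 = 0.377964
95% ⇒ z* = 1.960; margin = 1.960·0.377964 = 0.740809
CI on z-scale: (-0.004352, 1.477266)
Back-transform: tanh(-0.004352) = -0.004352, tanh(1.477266) = 0.900954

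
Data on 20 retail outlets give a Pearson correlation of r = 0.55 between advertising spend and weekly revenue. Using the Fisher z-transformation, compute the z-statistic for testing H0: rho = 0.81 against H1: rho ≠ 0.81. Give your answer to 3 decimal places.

-2.097

z_r = atanh(0.55) = 0.618381,  z_0 = atanh(0.81) = 1.127029
SE = 1/√(n−3) = 1/√17 = 0.242536
z = (z_r − z_0)/SE = (0.618381 − 1.127029) / 0.242536 = -0.508648 / 0.242536 = -2.097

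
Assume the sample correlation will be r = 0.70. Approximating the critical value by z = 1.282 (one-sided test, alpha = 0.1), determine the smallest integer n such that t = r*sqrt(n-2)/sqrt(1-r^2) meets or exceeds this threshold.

4

r√(n−2)/√(1−r²) ≥ 1.282  ⇔  n−2 ≥ (1.282)²·(1−r²)/r²
(1−r²)/r² = (1−0.4900)/0.4900 = 1.0408
n ≥ 2 + 1.643524·1.0408 = 2 + 1.7106 = 3.7106
⌈3.7106⌉ = 4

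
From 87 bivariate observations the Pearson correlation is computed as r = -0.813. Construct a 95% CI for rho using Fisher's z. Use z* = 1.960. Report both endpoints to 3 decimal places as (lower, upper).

z_r = atanh(-0.813) = -1.135815;  SE = 1/√(n−3) = 1/√84 = 0.109109
z-limits: -1.135815 ± 1.960·0.109109 = -1.135815 ± 0.213854 = [-1.349669, -0.921961]
ρ-limits: (tanh -1.349669, tanh -0.921961) = (-0.874, -0.727)

(-0.874, -0.727)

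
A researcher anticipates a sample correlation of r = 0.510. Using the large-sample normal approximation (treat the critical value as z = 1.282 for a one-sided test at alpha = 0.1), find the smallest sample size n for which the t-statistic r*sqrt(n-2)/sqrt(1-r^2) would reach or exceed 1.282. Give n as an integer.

7

r√(n−2)/√(1−r²) ≥ 1.282  ⇔  n−2 ≥ (1.282)²·(1−r²)/r²
(1−r²)/r² = (1−0.260100)/0.260100 = 2.8447
n ≥ 2 + 1.643524·2.8447 = 2 + 4.6753 = 6.6753
⌈6.6753⌉ = 7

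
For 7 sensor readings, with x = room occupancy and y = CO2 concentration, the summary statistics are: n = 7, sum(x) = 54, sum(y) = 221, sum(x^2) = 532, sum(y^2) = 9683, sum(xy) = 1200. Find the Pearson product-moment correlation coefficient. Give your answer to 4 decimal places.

S_xy = nΣxy − ΣxΣy = 7·1200 − 54·221 = 8400 − 11934 = -3534
S_xx = nΣx² − (Σx)² = 7·532 − 54² = 3724 − 2916 = 808
S_yy = nΣy² − (Σy)² = 7·9683 − 221² = 67781 − 48841 = 18940
r = S_xy / √(S_xx·S_yy) = -3534 / √(808·18940) = -3534 / √15303520 = -3534 / 3911.9714 = -0.9034

-0.9034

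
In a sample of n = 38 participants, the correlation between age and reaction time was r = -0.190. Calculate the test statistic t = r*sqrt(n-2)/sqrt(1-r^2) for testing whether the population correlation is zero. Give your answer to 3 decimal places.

-1.161

1 − r² = 1 − 0.036100 = 0.963900;  √(1−r²) = 0.981784
√(n−2) = √36 = 6.000000
t = r·√(n−2)/√(1−r²) = -0.190 · 6.000000 / 0.981784 = -1.161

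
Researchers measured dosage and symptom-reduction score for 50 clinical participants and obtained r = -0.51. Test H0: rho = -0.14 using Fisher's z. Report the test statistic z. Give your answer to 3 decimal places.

-2.892

z_r = atanh(-0.51) = -0.562730,  z_0 = atanh(-0.14) = -0.140926
SE = 1/√(n−3) = 1/√47 = 0.145865
z = (z_r − z_0)/SE = (-0.562730 − (-0.140926)) / 0.145865 = -0.421804 / 0.145865 = -2.892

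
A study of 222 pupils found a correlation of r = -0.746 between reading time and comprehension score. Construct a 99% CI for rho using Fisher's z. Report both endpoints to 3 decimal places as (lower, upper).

(-0.814, -0.658)

z_r = atanh(-0.746) = -0.963874;  SE = 1/√(n−3) = 1/√219 = 0.067574
z-limits: -0.963874 ± 2.576·0.067574 = -0.963874 ± 0.174071 = [-1.137945, -0.789803]
ρ-limits: (tanh -1.137945, tanh -0.789803) = (-0.814, -0.658)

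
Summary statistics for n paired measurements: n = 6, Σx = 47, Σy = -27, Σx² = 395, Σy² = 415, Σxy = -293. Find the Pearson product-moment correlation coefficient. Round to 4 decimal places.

-0.9184

Numerator: nΣxy − (Σx)(Σy) = 6·(-293) − (47)(-27) = -489
Denominator: √[(nΣx²−(Σx)²)(nΣy²−(Σy)²)]
  nΣx²−(Σx)² = 6·395 − 2209 = 161;  nΣy²−(Σy)² = 6·415 − 729 = 1761
  √(161·1761) = √283521 = 532.4669
r = -489 / 532.4669 = -0.9184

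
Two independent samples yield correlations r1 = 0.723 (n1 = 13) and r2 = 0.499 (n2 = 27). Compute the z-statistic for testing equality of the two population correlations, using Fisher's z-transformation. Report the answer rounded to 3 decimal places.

z1 = atanh(0.723) = 0.913902,  z2 = atanh(0.499) = 0.547974
SE = √(1/(n1−3) + 1/(n2−3)) = √(1/10 + 1/24) = √(0.1000000 + 0.0416667) = √0.1416667 = 0.376386
z = (z1 − z2)/SE = (0.913902 − 0.547974) / 0.376386 = 0.365928 / 0.376386 = 0.972

0.972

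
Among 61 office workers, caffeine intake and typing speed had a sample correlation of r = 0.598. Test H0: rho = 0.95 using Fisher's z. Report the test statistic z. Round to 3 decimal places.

-8.695

z_r = atanh(0.598) = 0.690028,  z_0 = atanh(0.95) = 1.831781
SE = 1/√(n−3) = 1/√58 = 0.131306
z = (z_r − z_0)/SE = (0.690028 − 1.831781) / 0.131306 = -1.141753 / 0.131306 = -8.695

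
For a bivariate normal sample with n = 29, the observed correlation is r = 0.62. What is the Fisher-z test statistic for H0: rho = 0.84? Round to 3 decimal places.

-2.530

Fisher z: atanh(0.62) = 0.725005, atanh(0.84) = 1.221174
z = (z_r − z_0)·√(n−3) = (0.725005 − 1.221174)·√26 = -0.496169 · 5.099020 = -2.530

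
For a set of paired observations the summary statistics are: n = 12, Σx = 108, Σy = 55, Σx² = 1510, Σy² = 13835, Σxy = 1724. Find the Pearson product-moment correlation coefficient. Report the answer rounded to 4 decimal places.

S_xy = nΣxy − ΣxΣy = 12·1724 − 108·55 = 20688 − 5940 = 14748
S_xx = nΣx² − (Σx)² = 12·1510 − 108² = 18120 − 11664 = 6456
S_yy = nΣy² − (Σy)² = 12·13835 − 55² = 166020 − 3025 = 162995
r = S_xy / √(S_xx·S_yy) = 14748 / √(6456·162995) = 14748 / √1052295720 = 14748 / 32439.1079 = 0.4546

0.4546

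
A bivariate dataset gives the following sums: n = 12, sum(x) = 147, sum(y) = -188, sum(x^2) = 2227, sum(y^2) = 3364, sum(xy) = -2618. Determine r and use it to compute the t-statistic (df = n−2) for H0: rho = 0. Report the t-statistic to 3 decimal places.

-3.539

Numerator: nΣxy − (Σx)(Σy) = 12·(-2618) − (147)(-188) = -3780
Denominator: √[(nΣx²−(Σx)²)(nΣy²−(Σy)²)]
  nΣx²−(Σx)² = 12·2227 − 21609 = 5115;  nΣy²−(Σy)² = 12·3364 − 35344 = 5024
  √(5115·5024) = √25697760 = 5069.2958
r = -3780 / 5069.2958 = -0.7457
t = r·√(n−2)/√(1−r²) = -0.7457·√10 / √(1−0.556068) = -2.358110 / 0.666282 = -3.539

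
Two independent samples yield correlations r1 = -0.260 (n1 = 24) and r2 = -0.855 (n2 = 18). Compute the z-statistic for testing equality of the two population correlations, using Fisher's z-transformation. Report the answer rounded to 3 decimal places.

z1 = atanh(-0.260) = -0.266108,  z2 = atanh(-0.855) = -1.274453
SE = √(1/(n1−3) + 1/(n2−3)) = √(1/21 + 1/15) = √(0.0476190 + 0.0666667) = √0.1142857 = 0.338062
z = (z1 − z2)/SE = (-0.266108 − (-1.274453)) / 0.338062 = 1.008345 / 0.338062 = 2.983

2.983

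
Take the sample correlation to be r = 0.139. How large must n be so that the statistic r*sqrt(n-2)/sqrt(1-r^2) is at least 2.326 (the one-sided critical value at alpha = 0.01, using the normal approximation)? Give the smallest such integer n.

Need r·√(n−2)/√(1−r²) ≥ 2.326
√(n−2) ≥ 2.326·√(1−0.019321) / 0.139 = 2.326·0.990292 / 0.139 = 16.5714
n−2 ≥ 274.6113  ⇒  n ≥ 276.6113
Smallest integer n = 277

277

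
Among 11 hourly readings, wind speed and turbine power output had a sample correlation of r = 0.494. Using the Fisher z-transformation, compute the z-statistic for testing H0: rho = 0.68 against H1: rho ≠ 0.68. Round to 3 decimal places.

z_r = atanh(0.494) = 0.541338,  z_0 = atanh(0.68) = 0.829114
SE = 1/√(n−3) = 1/√8 = 0.353553
z = (z_r − z_0)/SE = (0.541338 − 0.829114) / 0.353553 = -0.287776 / 0.353553 = -0.814

-0.814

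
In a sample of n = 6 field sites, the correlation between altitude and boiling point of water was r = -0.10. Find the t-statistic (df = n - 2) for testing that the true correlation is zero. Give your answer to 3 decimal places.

t = r·√(n−2) / √(1−r²) with r = -0.10, n = 6
  = -0.10·√4 / √(1 − 0.0100)
  = -0.10·2.000000 / 0.994987
  = -0.200000 / 0.994987 = -0.201

-0.201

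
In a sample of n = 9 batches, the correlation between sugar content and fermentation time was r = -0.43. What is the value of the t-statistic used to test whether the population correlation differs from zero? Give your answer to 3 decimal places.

1 − r² = 1 − 0.1849 = 0.8151;  √(1−r²) = 0.902829
√(n−2) = √7 = 2.645751
t = r·√(n−2)/√(1−r²) = -0.43 · 2.645751 / 0.902829 = -1.260

-1.260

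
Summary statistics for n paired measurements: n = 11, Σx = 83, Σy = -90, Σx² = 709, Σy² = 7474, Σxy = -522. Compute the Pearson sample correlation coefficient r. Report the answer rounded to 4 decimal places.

0.2104

Numerator: nΣxy − (Σx)(Σy) = 11·(-522) − (83)(-90) = 1728
Denominator: √[(nΣx²−(Σx)²)(nΣy²−(Σy)²)]
  nΣx²−(Σx)² = 11·709 − 6889 = 910;  nΣy²−(Σy)² = 11·7474 − 8100 = 74114
  √(910·74114) = √67443740 = 8212.4138
r = 1728 / 8212.4138 = 0.2104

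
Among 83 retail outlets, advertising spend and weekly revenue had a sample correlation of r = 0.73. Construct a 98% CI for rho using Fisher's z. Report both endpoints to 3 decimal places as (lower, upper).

(0.584, 0.830)

z_r = atanh(0.73) = 0.928727;  SE = 1/√(n−3) = 1/√80 = 0.111803
z-limits: 0.928727 ± 2.326·0.111803 = 0.928727 ± 0.260054 = [0.668673, 1.188781]
ρ-limits: (tanh 0.668673, tanh 1.188781) = (0.584, 0.830)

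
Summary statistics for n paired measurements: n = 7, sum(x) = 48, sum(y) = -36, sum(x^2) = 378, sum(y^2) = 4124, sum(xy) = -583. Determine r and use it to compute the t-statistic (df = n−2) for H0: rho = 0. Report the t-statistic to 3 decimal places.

Numerator: nΣxy − (Σx)(Σy) = 7·(-583) − (48)(-36) = -2353
Denominator: √[(nΣx²−(Σx)²)(nΣy²−(Σy)²)]
  nΣx²−(Σx)² = 7·378 − 2304 = 342;  nΣy²−(Σy)² = 7·4124 − 1296 = 27572
  √(342·27572) = √9429624 = 3070.7693
r = -2353 / 3070.7693 = -0.7663
t = r·√(n−2)/√(1−r²) = -0.7663·√5 / √(1−0.587216) = -1.713499 / 0.642483 = -2.667

-2.667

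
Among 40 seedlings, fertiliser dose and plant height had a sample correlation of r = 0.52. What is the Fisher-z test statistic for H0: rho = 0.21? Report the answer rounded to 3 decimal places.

2.209

Fisher z: atanh(0.52) = 0.576340, atanh(0.21) = 0.213171
z = (z_r − z_0)·√(n−3) = (0.576340 − 0.213171)·√37 = 0.363169 · 6.082763 = 2.209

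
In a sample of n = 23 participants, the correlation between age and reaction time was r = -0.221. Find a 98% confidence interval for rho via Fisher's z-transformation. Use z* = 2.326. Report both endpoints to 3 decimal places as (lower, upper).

Fisher z: z_r = atanh(r) = ½·ln((1+(-0.221))/(1−(-0.221))) = -0.224707
SE(z) = 1/√(n−3) = 1/√20 = 0.223607
98% ⇒ z* = 2.326; margin = 2.326·0.223607 = 0.520110
CI on z-scale: (-0.744817, 0.295403)
Back-transform: tanh(-0.744817) = -0.632047, tanh(0.295403) = 0.287100

(-0.632, 0.287)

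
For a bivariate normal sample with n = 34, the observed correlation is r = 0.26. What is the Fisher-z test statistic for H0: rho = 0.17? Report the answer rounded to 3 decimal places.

Fisher z: atanh(0.26) = 0.266108, atanh(0.17) = 0.171667
z = (z_r − z_0)·√(n−3) = (0.266108 − 0.171667)·√31 = 0.094441 · 5.567764 = 0.526

0.526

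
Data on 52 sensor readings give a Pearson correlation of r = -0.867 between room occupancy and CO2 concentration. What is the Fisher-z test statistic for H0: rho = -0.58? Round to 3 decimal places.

-4.609

Fisher z: atanh(-0.867) = -1.320870, atanh(-0.58) = -0.662463
z = (z_r − z_0)·√(n−3) = (-1.320870 − (-0.662463))·√49 = -0.658407 · 7.000000 = -4.609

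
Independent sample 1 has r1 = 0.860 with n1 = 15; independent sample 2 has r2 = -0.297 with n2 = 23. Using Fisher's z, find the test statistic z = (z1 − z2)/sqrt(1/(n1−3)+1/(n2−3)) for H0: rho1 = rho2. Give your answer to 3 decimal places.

z1 = atanh(0.860) = 1.293345,  z2 = atanh(-0.297) = -0.306226
SE = √(1/(n1−3) + 1/(n2−3)) = √(1/12 + 1/20) = √(0.0833333 + 0.0500000) = √0.1333333 = 0.365148
z = (z1 − z2)/SE = (1.293345 − (-0.306226)) / 0.365148 = 1.599571 / 0.365148 = 4.381

4.381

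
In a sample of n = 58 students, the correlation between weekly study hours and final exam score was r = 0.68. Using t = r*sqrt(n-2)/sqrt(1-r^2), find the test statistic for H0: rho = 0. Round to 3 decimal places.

1 − r² = 1 − 0.4624 = 0.5376;  √(1−r²) = 0.733212
√(n−2) = √56 = 7.483315
t = r·√(n−2)/√(1−r²) = 0.68 · 7.483315 / 0.733212 = 6.940

6.940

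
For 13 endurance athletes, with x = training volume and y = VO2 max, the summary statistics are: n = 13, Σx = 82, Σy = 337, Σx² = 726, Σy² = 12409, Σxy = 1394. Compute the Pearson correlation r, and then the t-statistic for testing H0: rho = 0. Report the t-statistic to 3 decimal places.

Numerator: nΣxy − (Σx)(Σy) = 13·1394 − (82)(337) = -9512
Denominator: √[(nΣx²−(Σx)²)(nΣy²−(Σy)²)]
  nΣx²−(Σx)² = 13·726 − 6724 = 2714;  nΣy²−(Σy)² = 13·12409 − 113569 = 47748
  √(2714·47748) = √129588072 = 11383.6757
r = -9512 / 11383.6757 = -0.8356
t = r·√(n−2)/√(1−r²) = -0.8356·√11 / √(1−0.698227) = -2.771372 / 0.549339 = -5.045

-5.045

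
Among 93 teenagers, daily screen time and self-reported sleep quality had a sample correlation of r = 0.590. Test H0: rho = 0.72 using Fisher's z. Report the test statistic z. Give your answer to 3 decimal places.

-2.182

Fisher z: atanh(0.590) = 0.677666, atanh(0.72) = 0.907645
z = (z_r − z_0)·√(n−3) = (0.677666 − 0.907645)·√90 = -0.229979 · 9.486833 = -2.182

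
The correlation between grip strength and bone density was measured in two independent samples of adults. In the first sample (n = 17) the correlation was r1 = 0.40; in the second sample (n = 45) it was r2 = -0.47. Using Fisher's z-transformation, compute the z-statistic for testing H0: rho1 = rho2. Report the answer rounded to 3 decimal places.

3.026

Fisher z-transforms: z1 = atanh(0.40) = 0.423649, z2 = atanh(-0.47) = -0.510070; difference d = 0.933719
Var(d) = 1/14 + 1/42 = 0.0714286 + 0.0238095 = 0.0952381
z = d/√Var(d) = 0.933719 / √0.0952381 = 0.933719 / 0.308607 = 3.026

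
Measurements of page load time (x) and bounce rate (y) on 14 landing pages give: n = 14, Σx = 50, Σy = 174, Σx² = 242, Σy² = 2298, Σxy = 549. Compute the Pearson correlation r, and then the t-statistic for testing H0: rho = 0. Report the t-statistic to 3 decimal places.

S_xy = nΣxy − ΣxΣy = 14·549 − 50·174 = 7686 − 8700 = -1014
S_xx = nΣx² − (Σx)² = 14·242 − 50² = 3388 − 2500 = 888
S_yy = nΣy² − (Σy)² = 14·2298 − 174² = 32172 − 30276 = 1896
r = S_xy / √(S_xx·S_yy) = -1014 / √(888·1896) = -1014 / √1683648 = -1014 / 1297.5546 = -0.7815
t = r·√(n−2)/√(1−r²) = -0.7815·√12 / √(1−0.610742) = -2.707195 / 0.623905 = -4.339

-4.339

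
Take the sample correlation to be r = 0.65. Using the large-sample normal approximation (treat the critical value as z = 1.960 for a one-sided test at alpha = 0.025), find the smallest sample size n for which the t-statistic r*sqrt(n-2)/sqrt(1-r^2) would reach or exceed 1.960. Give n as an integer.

8

r√(n−2)/√(1−r²) ≥ 1.960  ⇔  n−2 ≥ (1.960)²·(1−r²)/r²
(1−r²)/r² = (1−0.4225)/0.4225 = 1.3669
n ≥ 2 + 3.8416·1.3669 = 2 + 5.2511 = 7.2511
⌈7.2511⌉ = 8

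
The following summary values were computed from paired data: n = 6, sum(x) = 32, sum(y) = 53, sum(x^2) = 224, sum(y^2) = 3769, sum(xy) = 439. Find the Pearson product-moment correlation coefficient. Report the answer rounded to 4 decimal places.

Numerator: nΣxy − (Σx)(Σy) = 6·439 − (32)(53) = 938
Denominator: √[(nΣx²−(Σx)²)(nΣy²−(Σy)²)]
  nΣx²−(Σx)² = 6·224 − 1024 = 320;  nΣy²−(Σy)² = 6·3769 − 2809 = 19805
  √(320·19805) = √6337600 = 2517.4590
r = 938 / 2517.4590 = 0.3726

0.3726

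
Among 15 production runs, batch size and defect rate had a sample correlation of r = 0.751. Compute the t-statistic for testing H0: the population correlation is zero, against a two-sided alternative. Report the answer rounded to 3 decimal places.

4.101

1 − r² = 1 − 0.564001 = 0.435999;  √(1−r²) = 0.660302
√(n−2) = √13 = 3.605551
t = r·√(n−2)/√(1−r²) = 0.751 · 3.605551 / 0.660302 = 4.101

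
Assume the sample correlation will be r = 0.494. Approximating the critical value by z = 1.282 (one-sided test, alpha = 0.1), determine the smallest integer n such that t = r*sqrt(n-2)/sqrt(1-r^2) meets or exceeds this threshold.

8

Need r·√(n−2)/√(1−r²) ≥ 1.282
√(n−2) ≥ 1.282·√(1−0.244036) / 0.494 = 1.282·0.869462 / 0.494 = 2.2564
n−2 ≥ 5.0913  ⇒  n ≥ 7.0913
Smallest integer n = 8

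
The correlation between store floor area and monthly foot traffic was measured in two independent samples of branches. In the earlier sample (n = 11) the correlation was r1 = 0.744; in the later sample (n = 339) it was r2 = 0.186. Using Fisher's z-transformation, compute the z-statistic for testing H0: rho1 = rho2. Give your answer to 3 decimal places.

2.156

z1 = atanh(0.744) = 0.959380,  z2 = atanh(0.186) = 0.188191
SE = √(1/(n1−3) + 1/(n2−3)) = √(1/8 + 1/336) = √(0.1250000 + 0.0029762) = √0.1279762 = 0.357738
z = (z1 − z2)/SE = (0.959380 − 0.188191) / 0.357738 = 0.771189 / 0.357738 = 2.156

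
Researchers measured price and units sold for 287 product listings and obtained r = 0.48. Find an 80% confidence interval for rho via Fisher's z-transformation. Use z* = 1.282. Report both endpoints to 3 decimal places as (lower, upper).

(0.419, 0.536)

Fisher z: z_r = atanh(r) = ½·ln((1+0.48)/(1−0.48)) = 0.522984
SE(z) = 1/√(n−3) = 1/√284 = 0.059339
80% ⇒ z* = 1.282; margin = 1.282·0.059339 = 0.076073
CI on z-scale: (0.446911, 0.599057)
Back-transform: tanh(0.446911) = 0.419357, tanh(0.599057) = 0.536378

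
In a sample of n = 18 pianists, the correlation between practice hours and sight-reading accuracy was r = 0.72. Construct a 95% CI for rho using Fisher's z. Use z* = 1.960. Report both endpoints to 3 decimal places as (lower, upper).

(0.381, 0.888)

z_r = atanh(0.72) = 0.907645;  SE = 1/√(n−3) = 1/√15 = 0.258199
z-limits: 0.907645 ± 1.960·0.258199 = 0.907645 ± 0.506070 = [0.401575, 1.413715]
ρ-limits: (tanh 0.401575, tanh 1.413715) = (0.381, 0.888)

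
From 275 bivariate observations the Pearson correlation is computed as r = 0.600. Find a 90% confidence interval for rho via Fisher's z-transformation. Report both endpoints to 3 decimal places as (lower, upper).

(0.532, 0.660)

Fisher z: z_r = atanh(r) = ½·ln((1+0.600)/(1−0.600)) = 0.693147
SE(z) = 1/√(n−3) = 1/√272 = 0.060634
90% ⇒ z* = 1.645; margin = 1.645·0.060634 = 0.099743
CI on z-scale: (0.593404, 0.792890)
Back-transform: tanh(0.593404) = 0.532339, tanh(0.792890) = 0.660043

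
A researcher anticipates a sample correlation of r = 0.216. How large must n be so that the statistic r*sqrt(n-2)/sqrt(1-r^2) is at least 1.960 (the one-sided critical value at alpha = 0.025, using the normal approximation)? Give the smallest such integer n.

Need r·√(n−2)/√(1−r²) ≥ 1.960
√(n−2) ≥ 1.960·√(1−0.046656) / 0.216 = 1.960·0.976393 / 0.216 = 8.8599
n−2 ≥ 78.4978  ⇒  n ≥ 80.4978
Smallest integer n = 81

81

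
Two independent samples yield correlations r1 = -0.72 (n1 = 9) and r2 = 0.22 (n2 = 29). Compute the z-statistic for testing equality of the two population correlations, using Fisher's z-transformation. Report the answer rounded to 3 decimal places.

Fisher z-transforms: z1 = atanh(-0.72) = -0.907645, z2 = atanh(0.22) = 0.223656; difference d = -1.131301
Var(d) = 1/6 + 1/26 = 0.1666667 + 0.0384615 = 0.2051282
z = d/√Var(d) = -1.131301 / √0.2051282 = -1.131301 / 0.452911 = -2.498

-2.498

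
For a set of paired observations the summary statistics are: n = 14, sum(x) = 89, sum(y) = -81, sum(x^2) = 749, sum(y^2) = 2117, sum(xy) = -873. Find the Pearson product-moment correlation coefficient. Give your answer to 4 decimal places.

-0.6516

Numerator: nΣxy − (Σx)(Σy) = 14·(-873) − (89)(-81) = -5013
Denominator: √[(nΣx²−(Σx)²)(nΣy²−(Σy)²)]
  nΣx²−(Σx)² = 14·749 − 7921 = 2565;  nΣy²−(Σy)² = 14·2117 − 6561 = 23077
  √(2565·23077) = √59192505 = 7693.6666
r = -5013 / 7693.6666 = -0.6516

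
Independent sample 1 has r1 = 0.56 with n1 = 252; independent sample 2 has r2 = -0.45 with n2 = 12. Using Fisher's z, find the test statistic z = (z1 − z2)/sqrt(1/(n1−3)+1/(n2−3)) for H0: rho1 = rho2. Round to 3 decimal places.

Fisher z-transforms: z1 = atanh(0.56) = 0.632833, z2 = atanh(-0.45) = -0.484700; difference d = 1.117533
Var(d) = 1/249 + 1/9 = 0.0040161 + 0.1111111 = 0.1151272
z = d/√Var(d) = 1.117533 / √0.1151272 = 1.117533 / 0.339304 = 3.294

3.294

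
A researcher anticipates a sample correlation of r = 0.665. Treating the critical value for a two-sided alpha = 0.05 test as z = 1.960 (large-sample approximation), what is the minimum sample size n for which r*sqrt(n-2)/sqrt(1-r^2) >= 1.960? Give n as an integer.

r√(n−2)/√(1−r²) ≥ 1.960  ⇔  n−2 ≥ (1.960)²·(1−r²)/r²
(1−r²)/r² = (1−0.442225)/0.442225 = 1.2613
n ≥ 2 + 3.8416·1.2613 = 2 + 4.8454 = 6.8454
⌈6.8454⌉ = 7

7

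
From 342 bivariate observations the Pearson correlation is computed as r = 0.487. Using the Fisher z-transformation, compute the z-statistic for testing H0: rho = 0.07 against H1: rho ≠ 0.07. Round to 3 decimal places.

8.506

z_r = atanh(0.487) = 0.532120,  z_0 = atanh(0.07) = 0.070115
SE = 1/√(n−3) = 1/√339 = 0.054313
z = (z_r − z_0)/SE = (0.532120 − 0.070115) / 0.054313 = 0.462005 / 0.054313 = 8.506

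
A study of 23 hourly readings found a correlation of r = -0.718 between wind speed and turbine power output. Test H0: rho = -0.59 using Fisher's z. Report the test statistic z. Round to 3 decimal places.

-1.010

z_r = atanh(-0.718) = -0.903505,  z_0 = atanh(-0.59) = -0.677666
SE = 1/√(n−3) = 1/√20 = 0.223607
z = (z_r − z_0)/SE = (-0.903505 − (-0.677666)) / 0.223607 = -0.225839 / 0.223607 = -1.010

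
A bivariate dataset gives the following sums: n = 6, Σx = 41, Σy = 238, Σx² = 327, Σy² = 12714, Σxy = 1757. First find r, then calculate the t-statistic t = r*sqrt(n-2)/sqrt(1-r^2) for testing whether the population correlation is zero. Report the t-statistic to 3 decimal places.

Numerator: nΣxy − (Σx)(Σy) = 6·1757 − (41)(238) = 784
Denominator: √[(nΣx²−(Σx)²)(nΣy²−(Σy)²)]
  nΣx²−(Σx)² = 6·327 − 1681 = 281;  nΣy²−(Σy)² = 6·12714 − 56644 = 19640
  √(281·19640) = √5518840 = 2349.2211
r = 784 / 2349.2211 = 0.3337
t = r·√(n−2)/√(1−r²) = 0.3337·√4 / √(1−0.111356) = 0.667400 / 0.942679 = 0.708

0.708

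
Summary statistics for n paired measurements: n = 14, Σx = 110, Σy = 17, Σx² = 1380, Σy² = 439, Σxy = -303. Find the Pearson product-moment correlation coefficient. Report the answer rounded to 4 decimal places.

S_xy = nΣxy − ΣxΣy = 14·(-303) − 110·17 = -4242 − 1870 = -6112
S_xx = nΣx² − (Σx)² = 14·1380 − 110² = 19320 − 12100 = 7220
S_yy = nΣy² − (Σy)² = 14·439 − 17² = 6146 − 289 = 5857
r = S_xy / √(S_xx·S_yy) = -6112 / √(7220·5857) = -6112 / √42287540 = -6112 / 6502.8871 = -0.9399

-0.9399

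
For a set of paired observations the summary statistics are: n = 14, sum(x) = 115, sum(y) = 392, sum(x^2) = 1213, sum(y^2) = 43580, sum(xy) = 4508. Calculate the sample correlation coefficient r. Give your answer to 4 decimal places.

0.4354

Numerator: nΣxy − (Σx)(Σy) = 14·4508 − (115)(392) = 18032
Denominator: √[(nΣx²−(Σx)²)(nΣy²−(Σy)²)]
  nΣx²−(Σx)² = 14·1213 − 13225 = 3757;  nΣy²−(Σy)² = 14·43580 − 153664 = 456456
  √(3757·456456) = √1714905192 = 41411.4138
r = 18032 / 41411.4138 = 0.4354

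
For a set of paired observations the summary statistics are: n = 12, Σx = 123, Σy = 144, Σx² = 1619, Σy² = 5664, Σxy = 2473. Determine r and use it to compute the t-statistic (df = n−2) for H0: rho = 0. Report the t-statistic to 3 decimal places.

S_xy = nΣxy − ΣxΣy = 12·2473 − 123·144 = 29676 − 17712 = 11964
S_xx = nΣx² − (Σx)² = 12·1619 − 123² = 19428 − 15129 = 4299
S_yy = nΣy² − (Σy)² = 12·5664 − 144² = 67968 − 20736 = 47232
r = S_xy / √(S_xx·S_yy) = 11964 / √(4299·47232) = 11964 / √203050368 = 11964 / 14249.5743 = 0.8396
t = r·√(n−2)/√(1−r²) = 0.8396·√10 / √(1−0.704928) = 2.655048 / 0.543205 = 4.888

4.888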